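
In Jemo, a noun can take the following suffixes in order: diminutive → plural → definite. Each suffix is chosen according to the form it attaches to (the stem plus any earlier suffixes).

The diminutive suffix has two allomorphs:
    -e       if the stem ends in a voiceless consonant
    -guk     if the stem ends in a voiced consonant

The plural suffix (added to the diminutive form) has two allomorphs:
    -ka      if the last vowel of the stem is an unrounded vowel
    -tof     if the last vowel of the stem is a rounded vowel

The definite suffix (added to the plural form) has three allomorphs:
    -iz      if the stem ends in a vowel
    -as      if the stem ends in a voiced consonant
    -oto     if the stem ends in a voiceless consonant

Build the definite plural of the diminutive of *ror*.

The final consonant of *ror* is /r/, which is voiced, so the diminutive suffix is -guk, giving *rorguk*.
Since the last vowel of the diminutive form *rorguk* is /u/ (a rounded vowel), it takes -tof, giving *rorguktof*.
The plural form *rorguktof*: final sound = /f/, a voiceless consonant → -oto → *rorguktofoto*.

rorguktofoto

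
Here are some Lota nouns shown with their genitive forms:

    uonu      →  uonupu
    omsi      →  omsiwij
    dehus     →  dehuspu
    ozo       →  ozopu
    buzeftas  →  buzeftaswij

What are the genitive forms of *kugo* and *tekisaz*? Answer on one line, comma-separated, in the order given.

kugopu, tekisazwij

The alternation tracks the last vowel of the stem — -pu when the last vowel of the stem is a rounded vowel (*uonu*, *dehus*, *ozo*); -wij when the last vowel of the stem is an unrounded vowel (*omsi*, *buzeftas*).
Since the last vowel of *kugo* is /o/ (a rounded vowel), it takes -pu, giving *kugopu*.
*tekisaz* — last vowel /a/ (an unrounded vowel) → -wij → *tekisazwij*.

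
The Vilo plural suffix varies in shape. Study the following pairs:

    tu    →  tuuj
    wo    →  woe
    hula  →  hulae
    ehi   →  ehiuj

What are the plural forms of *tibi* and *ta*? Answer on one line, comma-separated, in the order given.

tibiuj, tae

Looking at the last vowel of each stem: -uj when the last vowel of the stem is a high vowel (*tu*, *ehi*); -e when the last vowel of the stem is a non-high vowel (*wo*, *hula*).
*tibi*: last vowel = /i/, a high vowel → -uj → *tibiuj*.
*ta* — last vowel /a/ (a non-high vowel) → -e → *tae*.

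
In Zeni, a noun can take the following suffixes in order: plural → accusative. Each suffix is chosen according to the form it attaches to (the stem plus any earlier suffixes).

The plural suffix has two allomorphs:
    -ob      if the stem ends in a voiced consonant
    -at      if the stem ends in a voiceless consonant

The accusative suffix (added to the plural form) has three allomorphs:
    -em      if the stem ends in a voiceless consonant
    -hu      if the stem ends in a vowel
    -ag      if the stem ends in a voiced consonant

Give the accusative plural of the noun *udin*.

udinobag

The final consonant of *udin* is /n/, which is voiced, so the plural suffix is -ob, giving *udinob*.
Since the final sound of the plural form *udinob* is /b/ (a voiced consonant), it takes -ag, giving *udinobag*.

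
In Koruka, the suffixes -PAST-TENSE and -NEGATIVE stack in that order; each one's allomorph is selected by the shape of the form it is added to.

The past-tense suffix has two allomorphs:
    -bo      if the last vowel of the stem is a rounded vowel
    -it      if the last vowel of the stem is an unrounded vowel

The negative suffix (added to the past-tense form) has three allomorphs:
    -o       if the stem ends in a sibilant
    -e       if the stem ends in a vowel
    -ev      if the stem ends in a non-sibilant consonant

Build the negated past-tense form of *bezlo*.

The last vowel of *bezlo* is /o/, which is a rounded vowel, so the past-tense suffix is -bo, giving *bezlobo*.
The past-tense form *bezlobo* — final sound /o/ (a vowel) → -e → *bezloboe*.

bezloboe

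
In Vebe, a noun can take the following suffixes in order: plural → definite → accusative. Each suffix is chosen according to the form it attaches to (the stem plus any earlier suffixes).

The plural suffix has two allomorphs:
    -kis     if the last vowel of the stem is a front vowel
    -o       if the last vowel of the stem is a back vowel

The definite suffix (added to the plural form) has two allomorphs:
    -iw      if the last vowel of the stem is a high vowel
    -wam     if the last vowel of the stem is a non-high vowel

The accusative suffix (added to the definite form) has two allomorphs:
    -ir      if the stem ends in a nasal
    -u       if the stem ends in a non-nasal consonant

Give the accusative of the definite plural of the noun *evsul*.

*evsul* — last vowel /u/ (a back vowel) → -o → *evsulo*.
The plural form *evsulo*: last vowel = /o/, a non-high vowel → -wam → *evsulowam*.
Since the final consonant of the definite form *evsulowam* is /m/ (a nasal), it takes -ir, giving *evsulowamir*.

evsulowamir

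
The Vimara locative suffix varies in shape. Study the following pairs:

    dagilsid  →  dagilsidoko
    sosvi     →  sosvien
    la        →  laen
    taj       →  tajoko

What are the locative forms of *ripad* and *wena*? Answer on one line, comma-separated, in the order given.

The pattern is consonant vs. vowel: -oko when the stem ends in a consonant (*dagilsid*, *taj*); -en when the stem ends in a vowel (*sosvi*, *la*).
The final sound of *ripad* is /d/, which is a consonant, so the suffix is -oko, giving *ripadoko*.
*wena* — final sound /a/ (a vowel) → -en → *wenaen*.

ripadoko, wenaen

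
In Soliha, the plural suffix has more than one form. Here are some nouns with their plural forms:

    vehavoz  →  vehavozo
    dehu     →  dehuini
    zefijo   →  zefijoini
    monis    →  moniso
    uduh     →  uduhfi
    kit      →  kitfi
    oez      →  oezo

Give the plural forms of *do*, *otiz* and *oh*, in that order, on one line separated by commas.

doini, otizo, ohfi

The alternation tracks the final sound of the stem — -o when the stem ends in a sibilant (*vehavoz*, *monis*, *oez*); -fi when the stem ends in a non-sibilant consonant (*uduh*, *kit*); -ini when the stem ends in a vowel (*dehu*, *zefijo*).
The final sound of *do* is /o/, which is a vowel, so the suffix is -ini, giving *doini*.
The final sound of *otiz* is /z/, which is a sibilant, so the suffix is -o, giving *otizo*.
Since the final sound of *oh* is /h/ (a non-sibilant consonant), it takes -fi, giving *ohfi*.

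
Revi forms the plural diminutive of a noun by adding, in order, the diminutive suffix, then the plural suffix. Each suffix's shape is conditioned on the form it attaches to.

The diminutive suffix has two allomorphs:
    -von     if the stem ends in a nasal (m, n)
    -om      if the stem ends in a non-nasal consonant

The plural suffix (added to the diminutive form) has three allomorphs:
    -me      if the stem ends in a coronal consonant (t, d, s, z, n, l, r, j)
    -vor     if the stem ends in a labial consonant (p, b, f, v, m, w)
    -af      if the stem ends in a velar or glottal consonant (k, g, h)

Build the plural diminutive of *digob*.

Since the final consonant of *digob* is /b/ (non-nasal), it takes -om, giving *digobom*.
The diminutive form *digobom* — final consonant /m/ (labial) → -vor → *digobomvor*.

digobomvor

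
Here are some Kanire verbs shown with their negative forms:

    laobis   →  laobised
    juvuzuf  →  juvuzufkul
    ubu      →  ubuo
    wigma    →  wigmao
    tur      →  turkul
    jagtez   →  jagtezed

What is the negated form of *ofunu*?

ofunuo

The pattern is sibilance of the final sound: -ed when the stem ends in a sibilant (*laobis*, *jagtez*); -kul when the stem ends in a non-sibilant consonant (*juvuzuf*, *tur*); -o when the stem ends in a vowel (*ubu*, *wigma*).
Since the final sound of *ofunu* is /u/ (a vowel), it takes -o, giving *ofunuo*.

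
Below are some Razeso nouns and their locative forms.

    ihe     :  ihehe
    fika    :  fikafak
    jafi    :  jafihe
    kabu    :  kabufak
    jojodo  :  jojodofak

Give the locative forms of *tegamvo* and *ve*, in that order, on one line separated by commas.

tegamvofak, vehe

The suffix is conditioned by the last vowel: -he when the last vowel of the stem is a front vowel (*ihe*, *jafi*); -fak when the last vowel of the stem is a back vowel (*fika*, *kabu*, *jojodo*).
Since the last vowel of *tegamvo* is /o/ (a back vowel), it takes -fak, giving *tegamvofak*.
*ve*: last vowel = /e/, a front vowel → -he → *vehe*.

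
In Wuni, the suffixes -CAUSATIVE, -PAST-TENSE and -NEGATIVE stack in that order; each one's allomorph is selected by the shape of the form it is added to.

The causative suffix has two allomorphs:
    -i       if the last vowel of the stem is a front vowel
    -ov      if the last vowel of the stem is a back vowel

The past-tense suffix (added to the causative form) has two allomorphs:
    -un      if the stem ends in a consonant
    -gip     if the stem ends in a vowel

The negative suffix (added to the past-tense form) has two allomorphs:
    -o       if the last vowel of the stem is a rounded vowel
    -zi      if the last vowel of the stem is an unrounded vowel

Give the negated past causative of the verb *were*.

wereigipzi

*were* — last vowel /e/ (a front vowel) → -i → *werei*.
The causative form *werei* — final sound /i/ (a vowel) → -gip → *wereigip*.
The past-tense form *wereigip* — last vowel /i/ (an unrounded vowel) → -zi → *wereigipzi*.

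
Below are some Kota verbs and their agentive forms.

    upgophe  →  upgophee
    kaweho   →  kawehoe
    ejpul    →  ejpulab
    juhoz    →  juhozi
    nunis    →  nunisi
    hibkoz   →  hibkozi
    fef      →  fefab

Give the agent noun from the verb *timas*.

timasi

The suffix is conditioned by the final sound: -i when the stem ends in a sibilant (*juhoz*, *nunis*, *hibkoz*); -ab when the stem ends in a non-sibilant consonant (*ejpul*, *fef*); -e when the stem ends in a vowel (*upgophe*, *kaweho*).
*timas* — final sound /s/ (a sibilant) → -i → *timasi*.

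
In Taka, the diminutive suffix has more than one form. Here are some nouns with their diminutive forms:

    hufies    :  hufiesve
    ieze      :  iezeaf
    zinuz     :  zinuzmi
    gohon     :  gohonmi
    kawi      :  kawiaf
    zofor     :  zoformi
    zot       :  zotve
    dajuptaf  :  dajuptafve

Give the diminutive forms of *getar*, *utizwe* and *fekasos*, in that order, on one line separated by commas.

getarmi, utizweaf, fekasosve

Looking at the final sound of each stem: -ve when the stem ends in a voiceless consonant (*hufies*, *zot*, *dajuptaf*); -mi when the stem ends in a voiced consonant (*zinuz*, *gohon*, *zofor*); -af when the stem ends in a vowel (*ieze*, *kawi*).
Since the final sound of *getar* is /r/ (a voiced consonant), it takes -mi, giving *getarmi*.
*utizwe* — final sound /e/ (a vowel) → -af → *utizweaf*.
The final sound of *fekasos* is /s/, which is a voiceless consonant, so the suffix is -ve, giving *fekasosve*.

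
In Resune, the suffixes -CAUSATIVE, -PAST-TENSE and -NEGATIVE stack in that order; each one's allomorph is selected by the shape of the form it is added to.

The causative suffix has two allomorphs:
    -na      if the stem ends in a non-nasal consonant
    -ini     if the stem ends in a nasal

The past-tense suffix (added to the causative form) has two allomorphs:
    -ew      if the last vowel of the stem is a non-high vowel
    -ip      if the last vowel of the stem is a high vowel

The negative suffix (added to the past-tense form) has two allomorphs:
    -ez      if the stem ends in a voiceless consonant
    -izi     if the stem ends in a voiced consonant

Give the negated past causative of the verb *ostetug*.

ostetugnaewizi

*ostetug* — final consonant /g/ (non-nasal) → -na → *ostetugna*.
The causative form *ostetugna*: last vowel = /a/, a non-high vowel → -ew → *ostetugnaew*.
Since the final consonant of the past-tense form *ostetugnaew* is /w/ (voiced), it takes -izi, giving *ostetugnaewizi*.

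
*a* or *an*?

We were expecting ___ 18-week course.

The indefinite article is chosen by the initial *sound* of the following word, not its spelling.
The number *18* is spoken "eighteen", beginning with /ˌeɪˈtiːn/ — a vowel sound.
So the article is *an*: We were expecting an 18-week course.

an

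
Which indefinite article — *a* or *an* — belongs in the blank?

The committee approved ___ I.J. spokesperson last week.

an

The indefinite article is chosen by the initial *sound* of the following word, not its spelling.
The initialism *I.J.* is read letter by letter; the first letter, I, is pronounced /aɪ/, which begins with a vowel sound.
So the article is *an*: The committee approved an I.J. spokesperson last week.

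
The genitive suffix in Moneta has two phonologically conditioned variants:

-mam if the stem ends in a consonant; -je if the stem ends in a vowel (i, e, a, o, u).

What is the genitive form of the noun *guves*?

guvesmam

*guves* — final sound /s/ (a consonant) → -mam → *guvesmam*.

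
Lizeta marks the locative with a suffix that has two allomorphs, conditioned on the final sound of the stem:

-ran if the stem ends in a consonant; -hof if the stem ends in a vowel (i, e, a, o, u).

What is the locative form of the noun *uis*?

The final sound of *uis* is /s/, which is a consonant, so the suffix is -ran, giving *uisran*.

uisran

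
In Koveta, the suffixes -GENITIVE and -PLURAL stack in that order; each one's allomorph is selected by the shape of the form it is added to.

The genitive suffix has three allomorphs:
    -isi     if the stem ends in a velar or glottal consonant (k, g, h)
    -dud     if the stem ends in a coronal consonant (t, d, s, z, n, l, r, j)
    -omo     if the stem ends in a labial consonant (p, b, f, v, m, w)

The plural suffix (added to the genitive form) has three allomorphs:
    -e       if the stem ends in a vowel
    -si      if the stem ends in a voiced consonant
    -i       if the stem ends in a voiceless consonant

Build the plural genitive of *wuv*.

wuvomoe

*wuv* — final consonant /v/ (labial) → -omo → *wuvomo*.
The final sound of the genitive form *wuvomo* is /o/, which is a vowel, so the plural suffix is -e, giving *wuvomoe*.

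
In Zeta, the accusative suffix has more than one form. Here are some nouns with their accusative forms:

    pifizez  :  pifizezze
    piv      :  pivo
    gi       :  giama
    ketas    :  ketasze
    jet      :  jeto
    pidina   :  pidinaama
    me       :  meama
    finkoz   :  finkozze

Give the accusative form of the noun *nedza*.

nedzaama

The alternation tracks the final sound of the stem — -ze when the stem ends in a sibilant (*pifizez*, *ketas*, *finkoz*); -o when the stem ends in a non-sibilant consonant (*piv*, *jet*); -ama when the stem ends in a vowel (*gi*, *pidina*, *me*).
*nedza* — final sound /a/ (a vowel) → -ama → *nedzaama*.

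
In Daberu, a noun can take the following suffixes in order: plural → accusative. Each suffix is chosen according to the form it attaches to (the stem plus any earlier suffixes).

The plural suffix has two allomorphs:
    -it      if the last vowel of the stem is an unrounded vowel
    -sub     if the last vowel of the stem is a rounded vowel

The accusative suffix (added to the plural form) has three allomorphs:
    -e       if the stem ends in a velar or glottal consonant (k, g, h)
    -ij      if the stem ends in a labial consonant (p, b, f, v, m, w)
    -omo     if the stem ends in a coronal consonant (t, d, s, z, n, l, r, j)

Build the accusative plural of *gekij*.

The last vowel of *gekij* is /i/, which is an unrounded vowel, so the plural suffix is -it, giving *gekijit*.
The plural form *gekijit* — final consonant /t/ (coronal) → -omo → *gekijitomo*.

gekijitomo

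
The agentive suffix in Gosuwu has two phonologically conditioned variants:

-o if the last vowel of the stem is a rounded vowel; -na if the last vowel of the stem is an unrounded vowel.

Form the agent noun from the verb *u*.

uo

The last vowel of *u* is /u/, which is a rounded vowel, so the suffix is -o, giving *uo*.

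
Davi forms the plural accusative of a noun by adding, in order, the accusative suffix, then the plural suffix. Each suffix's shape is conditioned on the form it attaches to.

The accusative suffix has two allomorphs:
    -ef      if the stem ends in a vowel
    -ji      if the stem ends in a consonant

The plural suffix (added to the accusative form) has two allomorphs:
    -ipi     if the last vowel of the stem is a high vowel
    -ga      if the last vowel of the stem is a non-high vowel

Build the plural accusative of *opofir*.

The final sound of *opofir* is /r/, which is a consonant, so the accusative suffix is -ji, giving *opofirji*.
The accusative form *opofirji* — last vowel /i/ (a high vowel) → -ipi → *opofirjiipi*.

opofirjiipi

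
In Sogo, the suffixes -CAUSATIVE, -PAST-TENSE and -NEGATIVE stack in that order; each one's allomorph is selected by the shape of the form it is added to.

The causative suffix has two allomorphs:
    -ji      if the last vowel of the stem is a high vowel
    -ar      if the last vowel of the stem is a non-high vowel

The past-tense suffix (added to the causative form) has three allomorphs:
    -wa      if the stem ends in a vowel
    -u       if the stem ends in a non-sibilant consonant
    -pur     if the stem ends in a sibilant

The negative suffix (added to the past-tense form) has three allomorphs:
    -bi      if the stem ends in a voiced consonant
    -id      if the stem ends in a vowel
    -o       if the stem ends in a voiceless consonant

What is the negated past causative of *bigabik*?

Since the last vowel of *bigabik* is /i/ (a high vowel), it takes -ji, giving *bigabikji*.
Since the final sound of the causative form *bigabikji* is /i/ (a vowel), it takes -wa, giving *bigabikjiwa*.
The past-tense form *bigabikjiwa*: final sound = /a/, a vowel → -id → *bigabikjiwaid*.

bigabikjiwaid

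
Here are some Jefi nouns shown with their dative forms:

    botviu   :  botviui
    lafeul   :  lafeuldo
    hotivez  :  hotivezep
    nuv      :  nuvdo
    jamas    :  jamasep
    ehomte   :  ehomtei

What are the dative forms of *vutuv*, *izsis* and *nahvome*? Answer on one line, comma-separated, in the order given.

Looking at the final sound of each stem: -ep when the stem ends in a sibilant (*hotivez*, *jamas*); -do when the stem ends in a non-sibilant consonant (*lafeul*, *nuv*); -i when the stem ends in a vowel (*botviu*, *ehomte*).
Since the final sound of *vutuv* is /v/ (a non-sibilant consonant), it takes -do, giving *vutuvdo*.
*izsis*: final sound = /s/, a sibilant → -ep → *izsisep*.
Since the final sound of *nahvome* is /e/ (a vowel), it takes -i, giving *nahvomei*.

vutuvdo, izsisep, nahvomei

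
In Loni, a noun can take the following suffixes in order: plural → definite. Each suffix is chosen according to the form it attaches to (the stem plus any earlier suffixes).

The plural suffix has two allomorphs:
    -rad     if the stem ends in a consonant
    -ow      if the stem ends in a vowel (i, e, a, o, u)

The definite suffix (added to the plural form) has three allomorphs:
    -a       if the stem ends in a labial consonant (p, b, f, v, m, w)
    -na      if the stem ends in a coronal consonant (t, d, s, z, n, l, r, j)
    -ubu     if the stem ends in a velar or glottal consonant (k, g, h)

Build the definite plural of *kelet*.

The final sound of *kelet* is /t/, which is a consonant, so the plural suffix is -rad, giving *keletrad*.
The plural form *keletrad* — final consonant /d/ (coronal) → -na → *keletradna*.

keletradna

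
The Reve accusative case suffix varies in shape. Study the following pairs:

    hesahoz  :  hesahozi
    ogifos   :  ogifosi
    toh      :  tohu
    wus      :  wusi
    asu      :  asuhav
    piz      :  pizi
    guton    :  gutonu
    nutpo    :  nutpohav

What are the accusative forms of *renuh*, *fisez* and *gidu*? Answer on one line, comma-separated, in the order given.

renuhu, fisezi, giduhav

The suffix is conditioned by the final sound: -i when the stem ends in a sibilant (*hesahoz*, *ogifos*, *wus*, *piz*); -u when the stem ends in a non-sibilant consonant (*toh*, *guton*); -hav when the stem ends in a vowel (*asu*, *nutpo*).
Since the final sound of *renuh* is /h/ (a non-sibilant consonant), it takes -u, giving *renuhu*.
*fisez*: final sound = /z/, a sibilant → -i → *fisezi*.
*gidu*: final sound = /u/, a vowel → -hav → *giduhav*.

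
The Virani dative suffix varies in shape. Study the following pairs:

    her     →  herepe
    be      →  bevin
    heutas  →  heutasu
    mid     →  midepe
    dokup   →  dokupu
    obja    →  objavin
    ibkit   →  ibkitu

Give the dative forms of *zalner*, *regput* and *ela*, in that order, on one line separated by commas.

zalnerepe, regputu, elavin

The alternation tracks the final sound of the stem — -u when the stem ends in a voiceless consonant (*heutas*, *dokup*, *ibkit*); -epe when the stem ends in a voiced consonant (*her*, *mid*); -vin when the stem ends in a vowel (*be*, *obja*).
Since the final sound of *zalner* is /r/ (a voiced consonant), it takes -epe, giving *zalnerepe*.
*regput*: final sound = /t/, a voiceless consonant → -u → *regputu*.
*ela*: final sound = /a/, a vowel → -vin → *elavin*.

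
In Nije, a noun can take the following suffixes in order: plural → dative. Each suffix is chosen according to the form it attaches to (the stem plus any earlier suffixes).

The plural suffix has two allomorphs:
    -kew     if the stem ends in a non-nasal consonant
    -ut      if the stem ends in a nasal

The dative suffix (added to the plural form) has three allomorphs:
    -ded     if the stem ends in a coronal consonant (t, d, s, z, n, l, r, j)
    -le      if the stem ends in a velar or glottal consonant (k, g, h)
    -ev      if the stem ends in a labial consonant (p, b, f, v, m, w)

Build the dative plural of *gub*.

*gub* — final consonant /b/ (non-nasal) → -kew → *gubkew*.
The plural form *gubkew*: final consonant = /w/, labial → -ev → *gubkewev*.

gubkewev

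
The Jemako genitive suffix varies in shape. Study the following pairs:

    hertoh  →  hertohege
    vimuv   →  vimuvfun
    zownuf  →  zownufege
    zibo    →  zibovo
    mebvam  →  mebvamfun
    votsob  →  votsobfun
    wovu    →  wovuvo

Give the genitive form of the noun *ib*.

The alternation tracks the final sound of the stem — -ege when the stem ends in a voiceless consonant (*hertoh*, *zownuf*); -fun when the stem ends in a voiced consonant (*vimuv*, *mebvam*, *votsob*); -vo when the stem ends in a vowel (*zibo*, *wovu*).
Since the final sound of *ib* is /b/ (a voiced consonant), it takes -fun, giving *ibfun*.

ibfun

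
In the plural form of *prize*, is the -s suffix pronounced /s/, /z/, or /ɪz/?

/ɪz/

The stem *prize* ends in a sibilant (/s, z, ʃ, ʒ, tʃ, dʒ/).
The plural suffix surfaces as /ɪz/ after sibilants, /s/ after other voiceless consonants, and /z/ after other voiced sounds.
So the plural -s on *prize* is pronounced /ɪz/.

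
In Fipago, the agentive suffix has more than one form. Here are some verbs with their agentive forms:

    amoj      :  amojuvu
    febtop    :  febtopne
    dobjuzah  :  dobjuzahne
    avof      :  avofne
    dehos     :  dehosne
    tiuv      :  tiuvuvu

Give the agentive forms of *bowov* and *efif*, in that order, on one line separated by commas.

bowovuvu, efifne

The alternation tracks the final consonant of the stem — -ne when the stem ends in a voiceless consonant (*febtop*, *dobjuzah*, *avof*, *dehos*); -uvu when the stem ends in a voiced consonant (*amoj*, *tiuv*).
*bowov* — final consonant /v/ (voiced) → -uvu → *bowovuvu*.
*efif*: final consonant = /f/, voiceless → -ne → *efifne*.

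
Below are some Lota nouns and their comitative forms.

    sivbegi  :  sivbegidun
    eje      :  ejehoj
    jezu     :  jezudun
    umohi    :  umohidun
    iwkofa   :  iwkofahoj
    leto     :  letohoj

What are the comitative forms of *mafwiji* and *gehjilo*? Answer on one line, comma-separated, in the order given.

The pattern is height harmony: -dun when the last vowel of the stem is a high vowel (*sivbegi*, *jezu*, *umohi*); -hoj when the last vowel of the stem is a non-high vowel (*eje*, *iwkofa*, *leto*).
The last vowel of *mafwiji* is /i/, which is a high vowel, so the suffix is -dun, giving *mafwijidun*.
*gehjilo*: last vowel = /o/, a non-high vowel → -hoj → *gehjilohoj*.

mafwijidun, gehjilohoj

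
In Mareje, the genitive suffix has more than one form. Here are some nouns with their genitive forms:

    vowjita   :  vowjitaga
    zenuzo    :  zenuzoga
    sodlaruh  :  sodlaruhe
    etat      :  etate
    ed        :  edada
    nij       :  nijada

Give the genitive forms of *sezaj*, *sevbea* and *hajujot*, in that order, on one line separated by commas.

sezajada, sevbeaga, hajujote

Looking at the final sound of each stem: -e when the stem ends in a voiceless consonant (*sodlaruh*, *etat*); -ada when the stem ends in a voiced consonant (*ed*, *nij*); -ga when the stem ends in a vowel (*vowjita*, *zenuzo*).
*sezaj* — final sound /j/ (a voiced consonant) → -ada → *sezajada*.
Since the final sound of *sevbea* is /a/ (a vowel), it takes -ga, giving *sevbeaga*.
The final sound of *hajujot* is /t/, which is a voiceless consonant, so the suffix is -e, giving *hajujote*.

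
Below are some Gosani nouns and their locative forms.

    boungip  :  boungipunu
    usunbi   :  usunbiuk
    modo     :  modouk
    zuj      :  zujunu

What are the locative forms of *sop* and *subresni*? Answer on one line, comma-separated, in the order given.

sopunu, subresniuk

The pattern is consonant vs. vowel: -unu when the stem ends in a consonant (*boungip*, *zuj*); -uk when the stem ends in a vowel (*usunbi*, *modo*).
The final sound of *sop* is /p/, which is a consonant, so the suffix is -unu, giving *sopunu*.
*subresni*: final sound = /i/, a vowel → -uk → *subresniuk*.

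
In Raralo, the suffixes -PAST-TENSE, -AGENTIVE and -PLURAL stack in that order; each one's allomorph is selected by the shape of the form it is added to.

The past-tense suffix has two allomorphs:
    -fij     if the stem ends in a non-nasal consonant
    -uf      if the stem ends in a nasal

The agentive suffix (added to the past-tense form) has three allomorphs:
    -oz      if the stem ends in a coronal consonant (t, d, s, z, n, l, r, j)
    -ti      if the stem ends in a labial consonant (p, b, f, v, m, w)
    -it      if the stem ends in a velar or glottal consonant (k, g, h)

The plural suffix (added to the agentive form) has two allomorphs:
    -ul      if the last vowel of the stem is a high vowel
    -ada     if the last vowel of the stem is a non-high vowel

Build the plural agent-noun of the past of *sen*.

senuftiul

*sen* — final consonant /n/ (a nasal) → -uf → *senuf*.
Since the final consonant of the past-tense form *senuf* is /f/ (labial), it takes -ti, giving *senufti*.
The agentive form *senufti* — last vowel /i/ (a high vowel) → -ul → *senuftiul*.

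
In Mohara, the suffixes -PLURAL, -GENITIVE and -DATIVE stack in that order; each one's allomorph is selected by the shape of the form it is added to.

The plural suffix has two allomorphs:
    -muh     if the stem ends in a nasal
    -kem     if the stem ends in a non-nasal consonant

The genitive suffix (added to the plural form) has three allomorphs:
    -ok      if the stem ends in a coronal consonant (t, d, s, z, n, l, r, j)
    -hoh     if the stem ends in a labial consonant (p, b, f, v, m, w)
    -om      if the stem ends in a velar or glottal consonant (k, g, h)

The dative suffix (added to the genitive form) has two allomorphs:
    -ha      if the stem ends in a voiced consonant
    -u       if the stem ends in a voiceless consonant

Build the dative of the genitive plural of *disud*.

disudkemhohu

The final consonant of *disud* is /d/, which is non-nasal, so the plural suffix is -kem, giving *disudkem*.
The plural form *disudkem*: final consonant = /m/, labial → -hoh → *disudkemhoh*.
The genitive form *disudkemhoh*: final consonant = /h/, voiceless → -u → *disudkemhohu*.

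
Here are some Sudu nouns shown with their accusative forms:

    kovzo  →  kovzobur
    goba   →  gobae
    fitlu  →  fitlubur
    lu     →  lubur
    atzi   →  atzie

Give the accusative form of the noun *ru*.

The suffix is conditioned by the last vowel: -bur when the last vowel of the stem is a rounded vowel (*kovzo*, *fitlu*, *lu*); -e when the last vowel of the stem is an unrounded vowel (*goba*, *atzi*).
*ru*: last vowel = /u/, a rounded vowel → -bur → *rubur*.

rubur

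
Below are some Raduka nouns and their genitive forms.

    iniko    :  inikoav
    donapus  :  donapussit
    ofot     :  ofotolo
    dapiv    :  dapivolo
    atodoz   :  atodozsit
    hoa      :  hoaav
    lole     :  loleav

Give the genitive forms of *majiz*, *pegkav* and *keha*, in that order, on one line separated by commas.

The suffix is conditioned by the final sound: -sit when the stem ends in a sibilant (*donapus*, *atodoz*); -olo when the stem ends in a non-sibilant consonant (*ofot*, *dapiv*); -av when the stem ends in a vowel (*iniko*, *hoa*, *lole*).
*majiz* — final sound /z/ (a sibilant) → -sit → *majizsit*.
*pegkav* — final sound /v/ (a non-sibilant consonant) → -olo → *pegkavolo*.
*keha*: final sound = /a/, a vowel → -av → *kehaav*.

majizsit, pegkavolo, kehaav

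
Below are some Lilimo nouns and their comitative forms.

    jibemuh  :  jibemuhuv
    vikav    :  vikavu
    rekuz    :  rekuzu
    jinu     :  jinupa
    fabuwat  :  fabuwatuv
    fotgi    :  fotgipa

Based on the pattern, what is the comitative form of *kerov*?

Looking at the final sound of each stem: -uv when the stem ends in a voiceless consonant (*jibemuh*, *fabuwat*); -u when the stem ends in a voiced consonant (*vikav*, *rekuz*); -pa when the stem ends in a vowel (*jinu*, *fotgi*).
*kerov* — final sound /v/ (a voiced consonant) → -u → *kerovu*.

kerovu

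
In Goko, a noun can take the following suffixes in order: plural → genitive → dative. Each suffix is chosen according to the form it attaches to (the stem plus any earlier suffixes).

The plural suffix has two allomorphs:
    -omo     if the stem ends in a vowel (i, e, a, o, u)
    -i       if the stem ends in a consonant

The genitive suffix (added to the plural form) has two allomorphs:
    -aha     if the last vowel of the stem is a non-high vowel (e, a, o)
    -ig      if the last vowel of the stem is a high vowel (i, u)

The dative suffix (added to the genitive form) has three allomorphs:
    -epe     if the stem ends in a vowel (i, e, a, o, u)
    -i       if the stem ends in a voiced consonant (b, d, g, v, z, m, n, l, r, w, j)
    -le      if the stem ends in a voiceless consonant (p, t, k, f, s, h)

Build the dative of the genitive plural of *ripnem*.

ripnemiigi

Since the final sound of *ripnem* is /m/ (a consonant), it takes -i, giving *ripnemi*.
The plural form *ripnemi*: last vowel = /i/, a high vowel → -ig → *ripnemiig*.
The genitive form *ripnemiig*: final sound = /g/, a voiced consonant → -i → *ripnemiigi*.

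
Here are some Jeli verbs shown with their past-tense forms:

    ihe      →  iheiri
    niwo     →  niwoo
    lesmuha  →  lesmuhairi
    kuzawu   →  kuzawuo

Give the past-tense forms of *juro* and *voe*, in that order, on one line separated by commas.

The suffix is conditioned by the last vowel: -o when the last vowel of the stem is a rounded vowel (*niwo*, *kuzawu*); -iri when the last vowel of the stem is an unrounded vowel (*ihe*, *lesmuha*).
*juro*: last vowel = /o/, a rounded vowel → -o → *juroo*.
*voe* — last vowel /e/ (an unrounded vowel) → -iri → *voeiri*.

juroo, voeiri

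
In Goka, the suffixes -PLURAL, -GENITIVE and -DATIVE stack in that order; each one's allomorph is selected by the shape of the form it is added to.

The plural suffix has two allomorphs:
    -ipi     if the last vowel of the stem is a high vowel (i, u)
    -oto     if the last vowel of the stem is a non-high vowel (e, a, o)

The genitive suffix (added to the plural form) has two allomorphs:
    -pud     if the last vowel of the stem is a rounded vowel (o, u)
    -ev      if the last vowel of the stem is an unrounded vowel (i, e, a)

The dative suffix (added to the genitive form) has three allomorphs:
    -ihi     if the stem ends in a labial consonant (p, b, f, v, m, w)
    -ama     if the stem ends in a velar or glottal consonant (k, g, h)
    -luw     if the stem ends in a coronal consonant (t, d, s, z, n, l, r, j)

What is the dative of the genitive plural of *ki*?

kiipievihi

The last vowel of *ki* is /i/, which is a high vowel, so the plural suffix is -ipi, giving *kiipi*.
The last vowel of the plural form *kiipi* is /i/, which is an unrounded vowel, so the genitive suffix is -ev, giving *kiipiev*.
The final consonant of the genitive form *kiipiev* is /v/, which is labial, so the dative suffix is -ihi, giving *kiipievihi*.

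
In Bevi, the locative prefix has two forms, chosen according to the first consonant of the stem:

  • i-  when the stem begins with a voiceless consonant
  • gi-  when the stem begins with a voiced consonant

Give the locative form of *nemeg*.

ginemeg

*nemeg* — first consonant /n/ (voiced) → gi- → *ginemeg*.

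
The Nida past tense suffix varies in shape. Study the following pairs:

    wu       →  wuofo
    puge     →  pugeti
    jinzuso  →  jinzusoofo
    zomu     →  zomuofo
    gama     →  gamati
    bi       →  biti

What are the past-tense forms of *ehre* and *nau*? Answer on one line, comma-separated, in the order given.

ehreti, nauofo

The suffix is conditioned by the last vowel: -ofo when the last vowel of the stem is a rounded vowel (*wu*, *jinzuso*, *zomu*); -ti when the last vowel of the stem is an unrounded vowel (*puge*, *gama*, *bi*).
The last vowel of *ehre* is /e/, which is an unrounded vowel, so the suffix is -ti, giving *ehreti*.
The last vowel of *nau* is /u/, which is a rounded vowel, so the suffix is -ofo, giving *nauofo*.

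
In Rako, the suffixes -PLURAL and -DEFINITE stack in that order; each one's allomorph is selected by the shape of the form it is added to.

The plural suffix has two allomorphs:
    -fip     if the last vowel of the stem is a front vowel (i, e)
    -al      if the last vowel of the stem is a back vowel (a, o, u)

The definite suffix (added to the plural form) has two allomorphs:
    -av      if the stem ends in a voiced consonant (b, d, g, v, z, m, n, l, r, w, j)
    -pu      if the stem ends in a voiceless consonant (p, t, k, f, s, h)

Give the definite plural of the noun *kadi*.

Since the last vowel of *kadi* is /i/ (a front vowel), it takes -fip, giving *kadifip*.
Since the final consonant of the plural form *kadifip* is /p/ (voiceless), it takes -pu, giving *kadifippu*.

kadifippu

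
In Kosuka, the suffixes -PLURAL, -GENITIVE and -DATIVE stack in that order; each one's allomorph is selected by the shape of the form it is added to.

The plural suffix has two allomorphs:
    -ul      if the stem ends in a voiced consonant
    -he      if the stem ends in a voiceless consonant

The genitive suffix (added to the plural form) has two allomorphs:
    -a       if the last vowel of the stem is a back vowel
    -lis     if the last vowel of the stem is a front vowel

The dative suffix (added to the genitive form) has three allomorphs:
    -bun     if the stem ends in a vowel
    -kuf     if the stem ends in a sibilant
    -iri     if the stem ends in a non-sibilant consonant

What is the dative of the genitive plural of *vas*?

The final consonant of *vas* is /s/, which is voiceless, so the plural suffix is -he, giving *vashe*.
The last vowel of the plural form *vashe* is /e/, which is a front vowel, so the genitive suffix is -lis, giving *vashelis*.
The genitive form *vashelis*: final sound = /s/, a sibilant → -kuf → *vasheliskuf*.

vasheliskuf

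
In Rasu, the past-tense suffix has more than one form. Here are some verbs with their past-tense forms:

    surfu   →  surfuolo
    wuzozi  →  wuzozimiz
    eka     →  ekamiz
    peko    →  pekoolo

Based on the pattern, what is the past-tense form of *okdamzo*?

okdamzoolo

The alternation tracks the last vowel of the stem — -olo when the last vowel of the stem is a rounded vowel (*surfu*, *peko*); -miz when the last vowel of the stem is an unrounded vowel (*wuzozi*, *eka*).
Since the last vowel of *okdamzo* is /o/ (a rounded vowel), it takes -olo, giving *okdamzoolo*.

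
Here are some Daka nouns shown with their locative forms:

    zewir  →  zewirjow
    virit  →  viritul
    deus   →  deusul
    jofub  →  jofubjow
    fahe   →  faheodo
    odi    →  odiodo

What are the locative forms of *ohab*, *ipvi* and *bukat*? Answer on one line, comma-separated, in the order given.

ohabjow, ipviodo, bukatul

Looking at the final sound of each stem: -ul when the stem ends in a voiceless consonant (*virit*, *deus*); -jow when the stem ends in a voiced consonant (*zewir*, *jofub*); -odo when the stem ends in a vowel (*fahe*, *odi*).
*ohab*: final sound = /b/, a voiced consonant → -jow → *ohabjow*.
*ipvi* — final sound /i/ (a vowel) → -odo → *ipviodo*.
Since the final sound of *bukat* is /t/ (a voiceless consonant), it takes -ul, giving *bukatul*.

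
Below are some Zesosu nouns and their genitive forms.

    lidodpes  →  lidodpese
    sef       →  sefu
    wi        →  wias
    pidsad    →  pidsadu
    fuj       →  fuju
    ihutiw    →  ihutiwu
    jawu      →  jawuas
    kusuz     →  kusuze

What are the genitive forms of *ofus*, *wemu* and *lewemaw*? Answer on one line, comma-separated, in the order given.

ofuse, wemuas, lewemawu

Looking at the final sound of each stem: -e when the stem ends in a sibilant (*lidodpes*, *kusuz*); -u when the stem ends in a non-sibilant consonant (*sef*, *pidsad*, *fuj*, *ihutiw*); -as when the stem ends in a vowel (*wi*, *jawu*).
Since the final sound of *ofus* is /s/ (a sibilant), it takes -e, giving *ofuse*.
*wemu*: final sound = /u/, a vowel → -as → *wemuas*.
*lewemaw* — final sound /w/ (a non-sibilant consonant) → -u → *lewemawu*.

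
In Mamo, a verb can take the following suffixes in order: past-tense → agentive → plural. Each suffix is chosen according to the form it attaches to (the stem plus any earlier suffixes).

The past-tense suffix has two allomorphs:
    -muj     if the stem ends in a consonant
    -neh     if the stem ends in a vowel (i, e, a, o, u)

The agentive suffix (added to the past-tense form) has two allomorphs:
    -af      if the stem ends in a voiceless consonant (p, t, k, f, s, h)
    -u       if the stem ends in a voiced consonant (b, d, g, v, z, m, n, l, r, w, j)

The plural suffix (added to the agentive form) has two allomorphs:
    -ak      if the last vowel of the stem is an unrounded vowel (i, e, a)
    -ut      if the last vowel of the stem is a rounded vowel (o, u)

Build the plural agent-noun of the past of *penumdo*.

penumdonehafak

*penumdo* — final sound /o/ (a vowel) → -neh → *penumdoneh*.
Since the final consonant of the past-tense form *penumdoneh* is /h/ (voiceless), it takes -af, giving *penumdonehaf*.
The agentive form *penumdonehaf* — last vowel /a/ (an unrounded vowel) → -ak → *penumdonehafak*.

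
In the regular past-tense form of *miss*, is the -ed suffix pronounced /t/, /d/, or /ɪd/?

The stem *miss* ends in a voiceless consonant other than /t/.
The -ed suffix is realized as /ɪd/ after /t, d/; as /t/ after other voiceless consonants; and as /d/ after other voiced sounds.
So -ed on *miss* is pronounced /t/.

/t/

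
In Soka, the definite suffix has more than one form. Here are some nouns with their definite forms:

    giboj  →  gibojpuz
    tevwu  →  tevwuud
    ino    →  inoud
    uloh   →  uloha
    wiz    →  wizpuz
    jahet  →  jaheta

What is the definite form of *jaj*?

jajpuz

Looking at the final sound of each stem: -a when the stem ends in a voiceless consonant (*uloh*, *jahet*); -puz when the stem ends in a voiced consonant (*giboj*, *wiz*); -ud when the stem ends in a vowel (*tevwu*, *ino*).
*jaj*: final sound = /j/, a voiced consonant → -puz → *jajpuz*.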